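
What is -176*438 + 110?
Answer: -76978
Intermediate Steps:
-176*438 + 110 = -77088 + 110 = -76978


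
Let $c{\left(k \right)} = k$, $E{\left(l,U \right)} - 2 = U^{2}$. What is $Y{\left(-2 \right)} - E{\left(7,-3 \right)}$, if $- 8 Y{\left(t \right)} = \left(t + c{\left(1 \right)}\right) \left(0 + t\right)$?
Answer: $- \frac{45}{4} \approx -11.25$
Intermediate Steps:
$E{\left(l,U \right)} = 2 + U^{2}$
$Y{\left(t \right)} = - \frac{t \left(1 + t\right)}{8}$ ($Y{\left(t \right)} = - \frac{\left(t + 1\right) \left(0 + t\right)}{8} = - \frac{\left(1 + t\right) t}{8} = - \frac{t \left(1 + t\right)}{8}$)
$Y{\left(-2 \right)} - E{\left(7,-3 \right)} = \left(- \frac{1}{8}\right) \left(-2\right) \left(1 - 2\right) - \left(2 + \left(-3\right)^{2}\right) = \left(- \frac{1}{8}\right) \left(-2\right) \left(-1\right) - \left(2 + 9\right) = - \frac{1}{4} - 11 = - \frac{45}{4}$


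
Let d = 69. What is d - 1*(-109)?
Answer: 178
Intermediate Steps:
d - 1*(-109) = 69 - 1*(-109) = 69 + 109 = 178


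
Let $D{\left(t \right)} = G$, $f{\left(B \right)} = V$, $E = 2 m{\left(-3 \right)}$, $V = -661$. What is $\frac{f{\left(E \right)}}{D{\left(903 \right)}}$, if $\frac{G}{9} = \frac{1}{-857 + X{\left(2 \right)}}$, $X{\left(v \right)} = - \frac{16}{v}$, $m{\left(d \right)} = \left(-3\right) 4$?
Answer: $\frac{571765}{9} \approx 63529.0$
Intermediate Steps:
$m{\left(d \right)} = -12$
$E = -24$ ($E = 2 \left(-12\right) = -24$)
$f{\left(B \right)} = -661$
$G = - \frac{9}{865}$ ($G = \frac{9}{-857 - \frac{16}{2}} = \frac{9}{-857 - 8} = \frac{9}{-865} = 9 \left(- \frac{1}{865}\right) = - \frac{9}{865} \approx -0.010405$)
$D{\left(t \right)} = - \frac{9}{865}$
$\frac{f{\left(E \right)}}{D{\left(903 \right)}} = - \frac{661}{- \frac{9}{865}} = \left(-661\right) \left(- \frac{865}{9}\right) = \frac{571765}{9}$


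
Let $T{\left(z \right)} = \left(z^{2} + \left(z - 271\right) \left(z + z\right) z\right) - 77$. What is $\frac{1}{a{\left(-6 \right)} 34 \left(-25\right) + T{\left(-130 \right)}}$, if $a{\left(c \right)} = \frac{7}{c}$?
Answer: $- \frac{3}{40607956} \approx -7.3877 \cdot 10^{-8}$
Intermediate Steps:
$T{\left(z \right)} = -77 + z^{2} + 2 z^{2} \left(-271 + z\right)$ ($T{\left(z \right)} = \left(z^{2} + \left(-271 + z\right) 2 z z\right) - 77 = \left(z^{2} + 2 z \left(-271 + z\right) z\right) - 77 = \left(z^{2} + 2 z^{2} \left(-271 + z\right)\right) - 77 = -77 + z^{2} + 2 z^{2} \left(-271 + z\right)$)
$\frac{1}{a{\left(-6 \right)} 34 \left(-25\right) + T{\left(-130 \right)}} = \frac{1}{\frac{7}{-6} \cdot 34 \left(-25\right) - \left(77 + 4394000 + 9142900\right)} = \frac{1}{7 \left(- \frac{1}{6}\right) 34 \left(-25\right) - 13536977} = \frac{1}{\left(- \frac{7}{6}\right) 34 \left(-25\right) - 13536977} = \frac{1}{\left(- \frac{119}{3}\right) \left(-25\right) - 13536977} = \frac{1}{\frac{2975}{3} - 13536977} = \frac{1}{- \frac{40607956}{3}} = - \frac{3}{40607956}$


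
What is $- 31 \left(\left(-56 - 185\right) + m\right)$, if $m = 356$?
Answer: $-3565$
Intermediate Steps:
$- 31 \left(\left(-56 - 185\right) + m\right) = - 31 \left(\left(-56 - 185\right) + 356\right) = - 31 \left(-241 + 356\right) = \left(-31\right) 115 = -3565$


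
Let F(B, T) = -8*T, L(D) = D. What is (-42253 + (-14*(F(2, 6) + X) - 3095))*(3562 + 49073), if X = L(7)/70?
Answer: -2351594949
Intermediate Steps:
X = ⅒ (X = 7/70 = 7*(1/70) = ⅒ ≈ 0.10000)
(-42253 + (-14*(F(2, 6) + X) - 3095))*(3562 + 49073) = (-42253 + (-14*(-8*6 + ⅒) - 3095))*(3562 + 49073) = (-42253 + (-14*(-48 + ⅒) - 3095))*52635 = (-42253 + (-14*(-479/10) - 3095))*52635 = (-42253 + (3353/5 - 3095))*52635 = (-42253 - 12122/5)*52635 = -223387/5*52635 = -2351594949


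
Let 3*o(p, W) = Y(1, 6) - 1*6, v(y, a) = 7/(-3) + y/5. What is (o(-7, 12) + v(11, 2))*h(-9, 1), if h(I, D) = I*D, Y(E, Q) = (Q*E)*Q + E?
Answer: -459/5 ≈ -91.800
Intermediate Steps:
Y(E, Q) = E + E*Q² (Y(E, Q) = (E*Q)*Q + E = E*Q² + E = E + E*Q²)
v(y, a) = -7/3 + y/5 (v(y, a) = 7*(-⅓) + y*(⅕) = -7/3 + y/5)
h(I, D) = D*I
o(p, W) = 31/3 (o(p, W) = (1*(1 + 6²) - 1*6)/3 = (1*(1 + 36) - 6)/3 = (1*37 - 6)/3 = (37 - 6)/3 = (⅓)*31 = 31/3)
(o(-7, 12) + v(11, 2))*h(-9, 1) = (31/3 + (-7/3 + (⅕)*11))*(1*(-9)) = (31/3 + (-7/3 + 11/5))*(-9) = (31/3 - 2/15)*(-9) = (51/5)*(-9) = -459/5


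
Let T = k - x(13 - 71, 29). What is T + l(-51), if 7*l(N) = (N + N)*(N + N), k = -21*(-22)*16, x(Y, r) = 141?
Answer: 61161/7 ≈ 8737.3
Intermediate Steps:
k = 7392 (k = 462*16 = 7392)
l(N) = 4*N²/7 (l(N) = ((N + N)*(N + N))/7 = ((2*N)*(2*N))/7 = (4*N²)/7 = 4*N²/7)
T = 7251 (T = 7392 - 1*141 = 7392 - 141 = 7251)
T + l(-51) = 7251 + (4/7)*(-51)² = 7251 + (4/7)*2601 = 7251 + 10404/7 = 61161/7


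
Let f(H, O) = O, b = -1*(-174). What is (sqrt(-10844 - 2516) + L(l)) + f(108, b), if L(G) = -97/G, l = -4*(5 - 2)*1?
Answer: 2185/12 + 4*I*sqrt(835) ≈ 182.08 + 115.59*I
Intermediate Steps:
b = 174
l = -12 (l = -4*3*1 = -12*1 = -12)
(sqrt(-10844 - 2516) + L(l)) + f(108, b) = (sqrt(-10844 - 2516) - 97/(-12)) + 174 = (sqrt(-13360) - 97*(-1/12)) + 174 = (4*I*sqrt(835) + 97/12) + 174 = (97/12 + 4*I*sqrt(835)) + 174 = 2185/12 + 4*I*sqrt(835)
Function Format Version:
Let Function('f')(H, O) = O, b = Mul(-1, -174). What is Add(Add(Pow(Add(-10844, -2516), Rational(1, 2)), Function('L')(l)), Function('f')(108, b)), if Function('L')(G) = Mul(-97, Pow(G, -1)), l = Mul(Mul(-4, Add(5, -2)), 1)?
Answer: Add(Rational(2185, 12), Mul(4, I, Pow(835, Rational(1, 2)))) ≈ Add(182.08, Mul(115.59, I))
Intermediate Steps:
b = 174
l = -12 (l = Mul(Mul(-4, 3), 1) = Mul(-12, 1) = -12)
Add(Add(Pow(Add(-10844, -2516), Rational(1, 2)), Function('L')(l)), Function('f')(108, b)) = Add(Add(Pow(Add(-10844, -2516), Rational(1, 2)), Mul(-97, Pow(-12, -1))), 174) = Add(Add(Pow(-13360, Rational(1, 2)), Mul(-97, Rational(-1, 12))), 174) = Add(Add(Mul(4, I, Pow(835, Rational(1, 2))), Rational(97, 12)), 174) = Add(Add(Rational(97, 12), Mul(4, I, Pow(835, Rational(1, 2)))), 174) = Add(Rational(2185, 12), Mul(4, I, Pow(835, Rational(1, 2))))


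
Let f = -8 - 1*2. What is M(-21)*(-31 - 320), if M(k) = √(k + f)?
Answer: -351*I*√31 ≈ -1954.3*I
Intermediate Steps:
f = -10 (f = -8 - 2 = -10)
M(k) = √(-10 + k) (M(k) = √(k - 10) = √(-10 + k))
M(-21)*(-31 - 320) = √(-10 - 21)*(-31 - 320) = √(-31)*(-351) = (I*√31)*(-351) = -351*I*√31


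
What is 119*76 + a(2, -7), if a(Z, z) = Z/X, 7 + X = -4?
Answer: 99482/11 ≈ 9043.8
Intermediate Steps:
X = -11 (X = -7 - 4 = -11)
a(Z, z) = -Z/11 (a(Z, z) = Z/(-11) = Z*(-1/11) = -Z/11)
119*76 + a(2, -7) = 119*76 - 1/11*2 = 9044 - 2/11 = 99482/11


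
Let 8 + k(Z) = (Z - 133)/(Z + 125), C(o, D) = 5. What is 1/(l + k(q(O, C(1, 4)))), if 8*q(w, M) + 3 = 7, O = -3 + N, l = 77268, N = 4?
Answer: 251/19391995 ≈ 1.2943e-5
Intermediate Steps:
O = 1 (O = -3 + 4 = 1)
q(w, M) = 1/2 (q(w, M) = -3/8 + (1/8)*7 = -3/8 + 7/8 = 1/2)
k(Z) = -8 + (-133 + Z)/(125 + Z) (k(Z) = -8 + (Z - 133)/(Z + 125) = -8 + (-133 + Z)/(125 + Z))
1/(l + k(q(O, C(1, 4)))) = 1/(77268 + (-1133 - 7*1/2)/(125 + 1/2)) = 1/(77268 + (-1133 - 7/2)/(251/2)) = 1/(77268 + (2/251)*(-2273/2)) = 1/(77268 - 2273/251) = 1/(19391995/251) = 251/19391995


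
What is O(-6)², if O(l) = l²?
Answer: 1296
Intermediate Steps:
O(-6)² = ((-6)²)² = 36² = 1296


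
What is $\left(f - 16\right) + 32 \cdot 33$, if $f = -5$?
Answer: $1035$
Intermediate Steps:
$\left(f - 16\right) + 32 \cdot 33 = \left(-5 - 16\right) + 32 \cdot 33 = -21 + 1056 = 1035$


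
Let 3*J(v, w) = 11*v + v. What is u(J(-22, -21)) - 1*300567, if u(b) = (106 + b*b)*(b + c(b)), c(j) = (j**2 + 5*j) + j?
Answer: 55654233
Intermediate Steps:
c(j) = j**2 + 6*j
J(v, w) = 4*v (J(v, w) = (11*v + v)/3 = (12*v)/3 = 4*v)
u(b) = (106 + b**2)*(b + b*(6 + b)) (u(b) = (106 + b*b)*(b + b*(6 + b)) = (106 + b**2)*(b + b*(6 + b)))
u(J(-22, -21)) - 1*300567 = (4*(-22))*(742 + (4*(-22))**3 + 7*(4*(-22))**2 + 106*(4*(-22))) - 1*300567 = -88*(742 + (-88)**3 + 7*(-88)**2 + 106*(-88)) - 300567 = -88*(742 - 681472 + 7*7744 - 9328) - 300567 = -88*(742 - 681472 + 54208 - 9328) - 300567 = -88*(-635850) - 300567 = 55954800 - 300567 = 55654233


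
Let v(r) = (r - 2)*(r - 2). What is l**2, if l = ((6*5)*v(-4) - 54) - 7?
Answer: 1038361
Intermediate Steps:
v(r) = (-2 + r)**2 (v(r) = (-2 + r)*(-2 + r) = (-2 + r)**2)
l = 1019 (l = ((6*5)*(-2 - 4)**2 - 54) - 7 = (30*(-6)**2 - 54) - 7 = (30*36 - 54) - 7 = (1080 - 54) - 7 = 1026 - 7 = 1019)
l**2 = 1019**2 = 1038361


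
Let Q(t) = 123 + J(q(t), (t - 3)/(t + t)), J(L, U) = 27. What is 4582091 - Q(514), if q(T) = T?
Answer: 4581941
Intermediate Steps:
Q(t) = 150 (Q(t) = 123 + 27 = 150)
4582091 - Q(514) = 4582091 - 1*150 = 4582091 - 150 = 4581941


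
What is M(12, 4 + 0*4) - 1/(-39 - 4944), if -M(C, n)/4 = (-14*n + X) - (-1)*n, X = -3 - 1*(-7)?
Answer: 956737/4983 ≈ 192.00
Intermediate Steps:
X = 4 (X = -3 + 7 = 4)
M(C, n) = -16 + 52*n (M(C, n) = -4*((-14*n + 4) - (-1)*n) = -4*((4 - 14*n) + n) = -4*(4 - 13*n) = -16 + 52*n)
M(12, 4 + 0*4) - 1/(-39 - 4944) = (-16 + 52*(4 + 0*4)) - 1/(-39 - 4944) = (-16 + 52*(4 + 0)) - 1/(-4983) = (-16 + 52*4) - 1*(-1/4983) = (-16 + 208) + 1/4983 = 192 + 1/4983 = 956737/4983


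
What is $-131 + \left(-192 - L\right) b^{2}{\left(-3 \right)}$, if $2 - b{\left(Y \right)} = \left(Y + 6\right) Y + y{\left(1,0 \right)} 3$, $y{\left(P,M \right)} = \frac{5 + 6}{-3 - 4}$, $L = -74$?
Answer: $- \frac{1434219}{49} \approx -29270.0$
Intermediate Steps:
$y{\left(P,M \right)} = - \frac{11}{7}$ ($y{\left(P,M \right)} = \frac{11}{-7} = 11 \left(- \frac{1}{7}\right) = - \frac{11}{7}$)
$b{\left(Y \right)} = \frac{47}{7} - Y \left(6 + Y\right)$ ($b{\left(Y \right)} = 2 - \left(\left(Y + 6\right) Y - \frac{33}{7}\right) = 2 - \left(\left(6 + Y\right) Y - \frac{33}{7}\right) = 2 - \left(Y \left(6 + Y\right) - \frac{33}{7}\right) = 2 - \left(- \frac{33}{7} + Y \left(6 + Y\right)\right) = \frac{47}{7} - Y \left(6 + Y\right)$)
$-131 + \left(-192 - L\right) b^{2}{\left(-3 \right)} = -131 + \left(-192 - -74\right) \left(\frac{47}{7} - \left(-3\right)^{2} - -18\right)^{2} = -131 + \left(-192 + 74\right) \left(\frac{47}{7} - 9 + 18\right)^{2} = -131 - 118 \left(\frac{47}{7} - 9 + 18\right)^{2} = -131 - 118 \left(\frac{110}{7}\right)^{2} = -131 - \frac{1427800}{49} = - \frac{1434219}{49}$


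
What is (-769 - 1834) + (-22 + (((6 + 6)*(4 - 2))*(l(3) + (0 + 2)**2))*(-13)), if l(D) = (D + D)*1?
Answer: -5745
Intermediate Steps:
l(D) = 2*D (l(D) = (2*D)*1 = 2*D)
(-769 - 1834) + (-22 + (((6 + 6)*(4 - 2))*(l(3) + (0 + 2)**2))*(-13)) = (-769 - 1834) + (-22 + (((6 + 6)*(4 - 2))*(2*3 + (0 + 2)**2))*(-13)) = -2603 + (-22 + ((12*2)*(6 + 2**2))*(-13)) = -2603 + (-22 + (24*(6 + 4))*(-13)) = -2603 + (-22 + (24*10)*(-13)) = -2603 + (-22 + 240*(-13)) = -2603 + (-22 - 3120) = -2603 - 3142 = -5745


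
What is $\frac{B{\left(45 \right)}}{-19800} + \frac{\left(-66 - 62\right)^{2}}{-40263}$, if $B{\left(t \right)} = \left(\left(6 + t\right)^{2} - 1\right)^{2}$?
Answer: $- \frac{454170472}{1328679} \approx -341.82$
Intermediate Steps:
$B{\left(t \right)} = \left(-1 + \left(6 + t\right)^{2}\right)^{2}$
$\frac{B{\left(45 \right)}}{-19800} + \frac{\left(-66 - 62\right)^{2}}{-40263} = \frac{\left(-1 + \left(6 + 45\right)^{2}\right)^{2}}{-19800} + \frac{\left(-66 - 62\right)^{2}}{-40263} = \left(-1 + 51^{2}\right)^{2} \left(- \frac{1}{19800}\right) + \left(-128\right)^{2} \left(- \frac{1}{40263}\right) = \left(-1 + 2601\right)^{2} \left(- \frac{1}{19800}\right) + 16384 \left(- \frac{1}{40263}\right) = 2600^{2} \left(- \frac{1}{19800}\right) - \frac{16384}{40263} = 6760000 \left(- \frac{1}{19800}\right) - \frac{16384}{40263} = - \frac{33800}{99} - \frac{16384}{40263} = - \frac{454170472}{1328679}$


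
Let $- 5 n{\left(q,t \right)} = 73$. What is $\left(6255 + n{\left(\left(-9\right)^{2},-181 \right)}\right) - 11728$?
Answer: $- \frac{27438}{5} \approx -5487.6$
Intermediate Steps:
$n{\left(q,t \right)} = - \frac{73}{5}$ ($n{\left(q,t \right)} = \left(- \frac{1}{5}\right) 73 = - \frac{73}{5}$)
$\left(6255 + n{\left(\left(-9\right)^{2},-181 \right)}\right) - 11728 = \left(6255 - \frac{73}{5}\right) - 11728 = \frac{31202}{5} - 11728 = - \frac{27438}{5}$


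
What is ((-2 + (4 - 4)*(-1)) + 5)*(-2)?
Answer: -6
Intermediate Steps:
((-2 + (4 - 4)*(-1)) + 5)*(-2) = ((-2 + 0*(-1)) + 5)*(-2) = ((-2 + 0) + 5)*(-2) = (-2 + 5)*(-2) = 3*(-2) = -6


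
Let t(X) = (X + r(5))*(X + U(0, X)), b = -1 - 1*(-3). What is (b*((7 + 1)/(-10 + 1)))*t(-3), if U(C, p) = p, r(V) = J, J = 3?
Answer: 0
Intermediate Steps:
r(V) = 3
b = 2 (b = -1 + 3 = 2)
t(X) = 2*X*(3 + X) (t(X) = (X + 3)*(X + X) = (3 + X)*(2*X) = 2*X*(3 + X))
(b*((7 + 1)/(-10 + 1)))*t(-3) = (2*((7 + 1)/(-10 + 1)))*(2*(-3)*(3 - 3)) = (2*(8/(-9)))*(2*(-3)*0) = (2*(8*(-⅑)))*0 = (2*(-8/9))*0 = -16/9*0 = 0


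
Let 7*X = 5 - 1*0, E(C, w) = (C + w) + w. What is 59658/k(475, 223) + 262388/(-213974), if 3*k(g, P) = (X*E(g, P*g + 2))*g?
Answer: -66024655472384/53951551467125 ≈ -1.2238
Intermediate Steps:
E(C, w) = C + 2*w
X = 5/7 (X = (5 - 1*0)/7 = (5 + 0)/7 = (⅐)*5 = 5/7 ≈ 0.71429)
k(g, P) = g*(20/7 + 5*g/7 + 10*P*g/7)/3 (k(g, P) = ((5*(g + 2*(P*g + 2))/7)*g)/3 = ((5*(g + 2*(2 + P*g))/7)*g)/3 = ((5*(g + (4 + 2*P*g))/7)*g)/3 = ((5*(4 + g + 2*P*g)/7)*g)/3 = ((20/7 + 5*g/7 + 10*P*g/7)*g)/3 = (g*(20/7 + 5*g/7 + 10*P*g/7))/3 = g*(20/7 + 5*g/7 + 10*P*g/7)/3)
59658/k(475, 223) + 262388/(-213974) = 59658/(((5/21)*475*(4 + 475 + 2*223*475))) + 262388/(-213974) = 59658/(((5/21)*475*(4 + 475 + 211850))) + 262388*(-1/213974) = 59658/(((5/21)*475*212329)) - 131194/106987 = 59658/(504281375/21) - 131194/106987 = 59658*(21/504281375) - 131194/106987 = 1252818/504281375 - 131194/106987 = -66024655472384/53951551467125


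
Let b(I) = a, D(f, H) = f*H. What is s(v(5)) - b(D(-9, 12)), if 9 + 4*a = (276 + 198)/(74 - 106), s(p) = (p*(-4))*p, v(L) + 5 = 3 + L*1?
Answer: -1923/64 ≈ -30.047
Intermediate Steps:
v(L) = -2 + L (v(L) = -5 + (3 + L*1) = -5 + (3 + L) = -2 + L)
s(p) = -4*p² (s(p) = (-4*p)*p = -4*p²)
D(f, H) = H*f
a = -381/64 (a = -9/4 + ((276 + 198)/(74 - 106))/4 = -9/4 + (474/(-32))/4 = -9/4 + (474*(-1/32))/4 = -9/4 + (¼)*(-237/16) = -9/4 - 237/64 = -381/64 ≈ -5.9531)
b(I) = -381/64
s(v(5)) - b(D(-9, 12)) = -4*(-2 + 5)² - 1*(-381/64) = -4*3² + 381/64 = -4*9 + 381/64 = -36 + 381/64 = -1923/64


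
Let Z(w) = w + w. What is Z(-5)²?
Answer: 100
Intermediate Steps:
Z(w) = 2*w
Z(-5)² = (2*(-5))² = (-10)² = 100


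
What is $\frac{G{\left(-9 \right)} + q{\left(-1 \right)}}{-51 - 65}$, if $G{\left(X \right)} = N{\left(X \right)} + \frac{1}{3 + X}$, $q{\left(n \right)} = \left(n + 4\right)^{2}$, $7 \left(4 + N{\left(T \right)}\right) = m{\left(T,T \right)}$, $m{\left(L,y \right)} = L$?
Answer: $- \frac{149}{4872} \approx -0.030583$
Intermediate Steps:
$N{\left(T \right)} = -4 + \frac{T}{7}$
$q{\left(n \right)} = \left(4 + n\right)^{2}$
$G{\left(X \right)} = -4 + \frac{1}{3 + X} + \frac{X}{7}$ ($G{\left(X \right)} = \left(-4 + \frac{X}{7}\right) + \frac{1}{3 + X} = -4 + \frac{1}{3 + X} + \frac{X}{7}$)
$\frac{G{\left(-9 \right)} + q{\left(-1 \right)}}{-51 - 65} = \frac{\frac{-77 + \left(-9\right)^{2} - -225}{7 \left(3 - 9\right)} + \left(4 - 1\right)^{2}}{-51 - 65} = \frac{\frac{-77 + 81 + 225}{7 \left(-6\right)} + 3^{2}}{-51 - 65} = \frac{\frac{1}{7} \left(- \frac{1}{6}\right) 229 + 9}{-116} = - \frac{- \frac{229}{42} + 9}{116} = \left(- \frac{1}{116}\right) \frac{149}{42} = - \frac{149}{4872}$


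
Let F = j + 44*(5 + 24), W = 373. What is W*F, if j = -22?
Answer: 467742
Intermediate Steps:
F = 1254 (F = -22 + 44*(5 + 24) = -22 + 44*29 = -22 + 1276 = 1254)
W*F = 373*1254 = 467742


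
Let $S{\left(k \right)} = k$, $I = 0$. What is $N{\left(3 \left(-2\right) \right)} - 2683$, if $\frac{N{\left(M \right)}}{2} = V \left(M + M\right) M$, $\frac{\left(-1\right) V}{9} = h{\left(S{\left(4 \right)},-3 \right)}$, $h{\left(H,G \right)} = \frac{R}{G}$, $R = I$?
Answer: $-2683$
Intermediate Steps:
$R = 0$
$h{\left(H,G \right)} = 0$ ($h{\left(H,G \right)} = \frac{0}{G} = 0$)
$V = 0$ ($V = \left(-9\right) 0 = 0$)
$N{\left(M \right)} = 0$ ($N{\left(M \right)} = 2 \cdot 0 \left(M + M\right) M = 2 \cdot 0 \cdot 2 M M = 2 \cdot 0 M = 2 \cdot 0 = 0$)
$N{\left(3 \left(-2\right) \right)} - 2683 = 0 - 2683 = -2683$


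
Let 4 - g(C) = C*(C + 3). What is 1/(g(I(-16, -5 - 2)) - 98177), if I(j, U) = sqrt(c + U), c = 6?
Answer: -10908/1070860177 + I/3212580531 ≈ -1.0186e-5 + 3.1128e-10*I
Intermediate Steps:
I(j, U) = sqrt(6 + U)
g(C) = 4 - C*(3 + C) (g(C) = 4 - C*(C + 3) = 4 - C*(3 + C))
1/(g(I(-16, -5 - 2)) - 98177) = 1/((4 - (sqrt(6 + (-5 - 2)))**2 - 3*sqrt(6 + (-5 - 2))) - 98177) = 1/((4 - (sqrt(6 - 7))**2 - 3*sqrt(6 - 7)) - 98177) = 1/((4 - (sqrt(-1))**2 - 3*I) - 98177) = 1/((4 - I**2 - 3*I) - 98177) = 1/((4 - 1*(-1) - 3*I) - 98177) = 1/((4 + 1 - 3*I) - 98177) = 1/((5 - 3*I) - 98177) = 1/(-98172 - 3*I) = (-98172 + 3*I)/9637741593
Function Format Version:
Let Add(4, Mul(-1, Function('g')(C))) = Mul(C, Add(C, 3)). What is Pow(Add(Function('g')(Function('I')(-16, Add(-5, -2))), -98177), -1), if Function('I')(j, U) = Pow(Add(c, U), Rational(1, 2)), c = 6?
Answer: Add(Rational(-10908, 1070860177), Mul(Rational(1, 3212580531), I)) ≈ Add(-1.0186e-5, Mul(3.1128e-10, I))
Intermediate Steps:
Function('I')(j, U) = Pow(Add(6, U), Rational(1, 2))
Function('g')(C) = Add(4, Mul(-1, C, Add(3, C))) (Function('g')(C) = Add(4, Mul(-1, Mul(C, Add(C, 3)))) = Add(4, Mul(-1, Mul(C, Add(3, C)))) = Add(4, Mul(-1, C, Add(3, C))))
Pow(Add(Function('g')(Function('I')(-16, Add(-5, -2))), -98177), -1) = Pow(Add(Add(4, Mul(-1, Pow(Pow(Add(6, Add(-5, -2)), Rational(1, 2)), 2)), Mul(-3, Pow(Add(6, Add(-5, -2)), Rational(1, 2)))), -98177), -1) = Pow(Add(Add(4, Mul(-1, Pow(Pow(Add(6, -7), Rational(1, 2)), 2)), Mul(-3, Pow(Add(6, -7), Rational(1, 2)))), -98177), -1) = Pow(Add(Add(4, Mul(-1, Pow(Pow(-1, Rational(1, 2)), 2)), Mul(-3, Pow(-1, Rational(1, 2)))), -98177), -1) = Pow(Add(Add(4, Mul(-1, Pow(I, 2)), Mul(-3, I)), -98177), -1) = Pow(Add(Add(4, Mul(-1, -1), Mul(-3, I)), -98177), -1) = Pow(Add(Add(4, 1, Mul(-3, I)), -98177), -1) = Pow(Add(Add(5, Mul(-3, I)), -98177), -1) = Pow(Add(-98172, Mul(-3, I)), -1) = Mul(Rational(1, 9637741593), Add(-98172, Mul(3, I)))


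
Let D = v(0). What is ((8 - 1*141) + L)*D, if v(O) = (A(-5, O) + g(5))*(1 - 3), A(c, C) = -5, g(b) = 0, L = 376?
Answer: 2430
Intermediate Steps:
v(O) = 10 (v(O) = (-5 + 0)*(1 - 3) = -5*(-2) = 10)
D = 10
((8 - 1*141) + L)*D = ((8 - 1*141) + 376)*10 = ((8 - 141) + 376)*10 = (-133 + 376)*10 = 243*10 = 2430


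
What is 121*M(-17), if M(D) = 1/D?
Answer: -121/17 ≈ -7.1176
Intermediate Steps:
121*M(-17) = 121/(-17) = 121*(-1/17) = -121/17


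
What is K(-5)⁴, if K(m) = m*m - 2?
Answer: 279841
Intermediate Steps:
K(m) = -2 + m² (K(m) = m² - 2 = -2 + m²)
K(-5)⁴ = (-2 + (-5)²)⁴ = (-2 + 25)⁴ = 23⁴ = 279841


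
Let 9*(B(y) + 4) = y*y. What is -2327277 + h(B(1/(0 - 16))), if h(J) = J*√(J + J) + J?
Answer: -5362055423/2304 - 9215*I*√18430/110592 ≈ -2.3273e+6 - 11.312*I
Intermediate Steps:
B(y) = -4 + y²/9 (B(y) = -4 + (y*y)/9 = -4 + y²/9)
h(J) = J + √2*J^(3/2) (h(J) = J*√(2*J) + J = J*(√2*√J) + J = √2*J^(3/2) + J = J + √2*J^(3/2))
-2327277 + h(B(1/(0 - 16))) = -2327277 + ((-4 + (1/(0 - 16))²/9) + √2*(-4 + (1/(0 - 16))²/9)^(3/2)) = -2327277 + ((-4 + (1/(-16))²/9) + √2*(-4 + (1/(-16))²/9)^(3/2)) = -2327277 + ((-4 + (-1/16)²/9) + √2*(-4 + (-1/16)²/9)^(3/2)) = -2327277 + ((-4 + (⅑)*(1/256)) + √2*(-4 + (⅑)*(1/256))^(3/2)) = -2327277 + ((-4 + 1/2304) + √2*(-4 + 1/2304)^(3/2)) = -2327277 + (-9215/2304 + √2*(-9215/2304)^(3/2)) = -2327277 + (-9215/2304 + √2*(-9215*I*√9215/110592)) = -2327277 + (-9215/2304 - 9215*I*√18430/110592) = -5362055423/2304 - 9215*I*√18430/110592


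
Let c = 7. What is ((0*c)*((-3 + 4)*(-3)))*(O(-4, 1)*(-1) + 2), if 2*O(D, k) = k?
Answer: 0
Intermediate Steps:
O(D, k) = k/2
((0*c)*((-3 + 4)*(-3)))*(O(-4, 1)*(-1) + 2) = ((0*7)*((-3 + 4)*(-3)))*(((½)*1)*(-1) + 2) = (0*(1*(-3)))*((½)*(-1) + 2) = (0*(-3))*(-½ + 2) = 0*(3/2) = 0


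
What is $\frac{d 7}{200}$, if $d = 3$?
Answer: $\frac{21}{200} \approx 0.105$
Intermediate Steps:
$\frac{d 7}{200} = \frac{3 \cdot 7}{200} = 21 \cdot \frac{1}{200} = \frac{21}{200}$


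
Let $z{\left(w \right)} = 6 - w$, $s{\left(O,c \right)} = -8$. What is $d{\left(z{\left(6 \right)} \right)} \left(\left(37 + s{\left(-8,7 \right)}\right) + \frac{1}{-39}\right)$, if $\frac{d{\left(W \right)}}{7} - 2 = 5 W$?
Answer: $\frac{15820}{39} \approx 405.64$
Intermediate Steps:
$d{\left(W \right)} = 14 + 35 W$ ($d{\left(W \right)} = 14 + 7 \cdot 5 W = 14 + 35 W$)
$d{\left(z{\left(6 \right)} \right)} \left(\left(37 + s{\left(-8,7 \right)}\right) + \frac{1}{-39}\right) = \left(14 + 35 \left(6 - 6\right)\right) \left(\left(37 - 8\right) + \frac{1}{-39}\right) = \left(14 + 35 \left(6 - 6\right)\right) \left(29 - \frac{1}{39}\right) = \left(14 + 35 \cdot 0\right) \frac{1130}{39} = \left(14 + 0\right) \frac{1130}{39} = 14 \cdot \frac{1130}{39} = \frac{15820}{39}$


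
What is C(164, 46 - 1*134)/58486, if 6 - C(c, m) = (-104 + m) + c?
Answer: 17/29243 ≈ 0.00058134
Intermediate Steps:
C(c, m) = 110 - c - m (C(c, m) = 6 - ((-104 + m) + c) = 6 - (-104 + c + m) = 6 + (104 - c - m) = 110 - c - m)
C(164, 46 - 1*134)/58486 = (110 - 1*164 - (46 - 1*134))/58486 = (110 - 164 - (46 - 134))*(1/58486) = (110 - 164 - 1*(-88))*(1/58486) = (110 - 164 + 88)*(1/58486) = 34*(1/58486) = 17/29243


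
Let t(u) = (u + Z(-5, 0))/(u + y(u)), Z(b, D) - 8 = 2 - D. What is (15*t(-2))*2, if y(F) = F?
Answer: -60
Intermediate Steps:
Z(b, D) = 10 - D (Z(b, D) = 8 + (2 - D) = 10 - D)
t(u) = (10 + u)/(2*u) (t(u) = (u + (10 - 1*0))/(u + u) = (u + (10 + 0))/((2*u)) = (u + 10)*(1/(2*u)) = (10 + u)*(1/(2*u)) = (10 + u)/(2*u))
(15*t(-2))*2 = (15*((1/2)*(10 - 2)/(-2)))*2 = (15*((1/2)*(-1/2)*8))*2 = (15*(-2))*2 = -30*2 = -60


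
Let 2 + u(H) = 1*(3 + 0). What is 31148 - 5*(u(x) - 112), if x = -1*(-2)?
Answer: 31703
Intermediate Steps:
x = 2
u(H) = 1 (u(H) = -2 + 1*(3 + 0) = -2 + 1*3 = -2 + 3 = 1)
31148 - 5*(u(x) - 112) = 31148 - 5*(1 - 112) = 31148 - 5*(-111) = 31148 + 555 = 31703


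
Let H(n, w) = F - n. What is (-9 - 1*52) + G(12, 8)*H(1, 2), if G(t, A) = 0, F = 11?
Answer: -61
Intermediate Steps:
H(n, w) = 11 - n
(-9 - 1*52) + G(12, 8)*H(1, 2) = (-9 - 1*52) + 0*(11 - 1*1) = (-9 - 52) + 0*(11 - 1) = -61 + 0*10 = -61 + 0 = -61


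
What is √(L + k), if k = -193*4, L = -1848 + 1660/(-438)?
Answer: I*√125839590/219 ≈ 51.223*I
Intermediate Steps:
L = -405542/219 (L = -1848 + 1660*(-1/438) = -1848 - 830/219 = -405542/219 ≈ -1851.8)
k = -772
√(L + k) = √(-405542/219 - 772) = √(-574610/219) = I*√125839590/219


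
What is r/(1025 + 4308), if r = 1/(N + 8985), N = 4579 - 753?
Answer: 1/68321063 ≈ 1.4637e-8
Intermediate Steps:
N = 3826
r = 1/12811 (r = 1/(3826 + 8985) = 1/12811 ≈ 7.8058e-5)
r/(1025 + 4308) = 1/(12811*(1025 + 4308)) = (1/12811)/5333 = (1/12811)*(1/5333) = 1/68321063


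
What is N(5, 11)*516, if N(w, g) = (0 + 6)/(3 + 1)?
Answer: 774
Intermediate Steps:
N(w, g) = 3/2 (N(w, g) = 6/4 = 6*(1/4) = 3/2)
N(5, 11)*516 = (3/2)*516 = 774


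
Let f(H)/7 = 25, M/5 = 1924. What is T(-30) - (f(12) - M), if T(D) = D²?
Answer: 10345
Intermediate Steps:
M = 9620 (M = 5*1924 = 9620)
f(H) = 175 (f(H) = 7*25 = 175)
T(-30) - (f(12) - M) = (-30)² - (175 - 1*9620) = 900 - (175 - 9620) = 900 - 1*(-9445) = 900 + 9445 = 10345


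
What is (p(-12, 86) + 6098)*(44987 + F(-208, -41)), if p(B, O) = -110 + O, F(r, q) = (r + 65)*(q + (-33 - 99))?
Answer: 423515724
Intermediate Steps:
F(r, q) = (-132 + q)*(65 + r) (F(r, q) = (65 + r)*(q - 132) = (65 + r)*(-132 + q) = (-132 + q)*(65 + r))
(p(-12, 86) + 6098)*(44987 + F(-208, -41)) = ((-110 + 86) + 6098)*(44987 + (-8580 - 132*(-208) + 65*(-41) - 41*(-208))) = (-24 + 6098)*(44987 + (-8580 + 27456 - 2665 + 8528)) = 6074*(44987 + 24739) = 6074*69726 = 423515724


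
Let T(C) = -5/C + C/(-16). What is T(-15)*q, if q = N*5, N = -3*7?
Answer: -2135/16 ≈ -133.44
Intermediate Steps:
N = -21
T(C) = -5/C - C/16 (T(C) = -5/C + C*(-1/16) = -5/C - C/16)
q = -105 (q = -21*5 = -105)
T(-15)*q = (-5/(-15) - 1/16*(-15))*(-105) = (-5*(-1/15) + 15/16)*(-105) = (1/3 + 15/16)*(-105) = (61/48)*(-105) = -2135/16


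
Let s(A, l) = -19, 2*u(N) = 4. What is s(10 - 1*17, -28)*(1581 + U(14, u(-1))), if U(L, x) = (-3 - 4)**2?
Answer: -30970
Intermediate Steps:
u(N) = 2 (u(N) = (1/2)*4 = 2)
U(L, x) = 49 (U(L, x) = (-7)**2 = 49)
s(10 - 1*17, -28)*(1581 + U(14, u(-1))) = -19*(1581 + 49) = -19*1630 = -30970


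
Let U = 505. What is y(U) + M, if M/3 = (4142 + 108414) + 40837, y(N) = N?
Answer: 460684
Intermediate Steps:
M = 460179 (M = 3*((4142 + 108414) + 40837) = 3*(112556 + 40837) = 3*153393 = 460179)
y(U) + M = 505 + 460179 = 460684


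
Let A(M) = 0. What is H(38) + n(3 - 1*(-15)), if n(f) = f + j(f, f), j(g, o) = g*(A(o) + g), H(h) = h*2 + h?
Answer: 456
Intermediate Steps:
H(h) = 3*h (H(h) = 2*h + h = 3*h)
j(g, o) = g**2 (j(g, o) = g*(0 + g) = g*g = g**2)
n(f) = f + f**2
H(38) + n(3 - 1*(-15)) = 3*38 + (3 - 1*(-15))*(1 + (3 - 1*(-15))) = 114 + (3 + 15)*(1 + (3 + 15)) = 114 + 18*(1 + 18) = 114 + 18*19 = 114 + 342 = 456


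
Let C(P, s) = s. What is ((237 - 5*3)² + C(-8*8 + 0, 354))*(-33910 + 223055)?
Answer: 9388779510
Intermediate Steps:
((237 - 5*3)² + C(-8*8 + 0, 354))*(-33910 + 223055) = ((237 - 5*3)² + 354)*(-33910 + 223055) = ((237 - 15)² + 354)*189145 = (222² + 354)*189145 = (49284 + 354)*189145 = 49638*189145 = 9388779510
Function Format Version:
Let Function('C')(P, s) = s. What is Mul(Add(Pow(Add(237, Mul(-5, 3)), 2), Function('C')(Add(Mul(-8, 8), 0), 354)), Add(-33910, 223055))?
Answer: 9388779510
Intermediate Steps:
Mul(Add(Pow(Add(237, Mul(-5, 3)), 2), Function('C')(Add(Mul(-8, 8), 0), 354)), Add(-33910, 223055)) = Mul(Add(Pow(Add(237, Mul(-5, 3)), 2), 354), Add(-33910, 223055)) = Mul(Add(Pow(Add(237, -15), 2), 354), 189145) = Mul(Add(Pow(222, 2), 354), 189145) = Mul(Add(49284, 354), 189145) = Mul(49638, 189145) = 9388779510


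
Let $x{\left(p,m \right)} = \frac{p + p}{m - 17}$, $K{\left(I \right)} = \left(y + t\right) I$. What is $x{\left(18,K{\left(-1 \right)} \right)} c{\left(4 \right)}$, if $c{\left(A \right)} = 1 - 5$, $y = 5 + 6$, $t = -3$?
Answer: $\frac{144}{25} \approx 5.76$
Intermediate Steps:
$y = 11$
$K{\left(I \right)} = 8 I$ ($K{\left(I \right)} = \left(11 - 3\right) I = 8 I$)
$x{\left(p,m \right)} = \frac{2 p}{-17 + m}$
$c{\left(A \right)} = -4$
$x{\left(18,K{\left(-1 \right)} \right)} c{\left(4 \right)} = 2 \cdot 18 \frac{1}{-17 + 8 \left(-1\right)} \left(-4\right) = 2 \cdot 18 \frac{1}{-17 - 8} \left(-4\right) = 2 \cdot 18 \frac{1}{-25} \left(-4\right) = 2 \cdot 18 \left(- \frac{1}{25}\right) \left(-4\right) = \left(- \frac{36}{25}\right) \left(-4\right) = \frac{144}{25}$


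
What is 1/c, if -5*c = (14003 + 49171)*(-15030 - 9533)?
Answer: 5/1551742962 ≈ 3.2222e-9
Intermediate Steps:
c = 1551742962/5 (c = -(14003 + 49171)*(-15030 - 9533)/5 = -63174*(-24563)/5 = -⅕*(-1551742962) = 1551742962/5 ≈ 3.1035e+8)
1/c = 1/(1551742962/5) = 5/1551742962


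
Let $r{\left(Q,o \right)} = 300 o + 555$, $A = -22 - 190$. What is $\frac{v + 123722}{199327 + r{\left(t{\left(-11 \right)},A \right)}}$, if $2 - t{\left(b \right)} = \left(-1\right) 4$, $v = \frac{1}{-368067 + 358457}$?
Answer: $\frac{1188968419}{1309670020} \approx 0.90784$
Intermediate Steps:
$A = -212$
$v = - \frac{1}{9610}$ ($v = \frac{1}{-9610} = - \frac{1}{9610} \approx -0.00010406$)
$t{\left(b \right)} = 6$ ($t{\left(b \right)} = 2 - \left(-1\right) 4 = 2 - -4 = 2 + 4 = 6$)
$r{\left(Q,o \right)} = 555 + 300 o$
$\frac{v + 123722}{199327 + r{\left(t{\left(-11 \right)},A \right)}} = \frac{- \frac{1}{9610} + 123722}{199327 + \left(555 + 300 \left(-212\right)\right)} = \frac{1188968419}{9610 \left(199327 + \left(555 - 63600\right)\right)} = \frac{1188968419}{9610 \left(199327 - 63045\right)} = \frac{1188968419}{9610 \cdot 136282} = \frac{1188968419}{9610} \cdot \frac{1}{136282} = \frac{1188968419}{1309670020}$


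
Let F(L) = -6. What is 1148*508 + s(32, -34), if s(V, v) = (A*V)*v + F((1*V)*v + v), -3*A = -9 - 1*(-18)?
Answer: 586442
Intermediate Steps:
A = -3 (A = -(-9 - 1*(-18))/3 = -(-9 + 18)/3 = -1/3*9 = -3)
s(V, v) = -6 - 3*V*v (s(V, v) = (-3*V)*v - 6 = -3*V*v - 6 = -6 - 3*V*v)
1148*508 + s(32, -34) = 1148*508 + (-6 - 3*32*(-34)) = 583184 + (-6 + 3264) = 583184 + 3258 = 586442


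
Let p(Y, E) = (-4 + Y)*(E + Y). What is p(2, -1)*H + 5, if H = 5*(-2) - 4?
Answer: 33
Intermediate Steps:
H = -14 (H = -10 - 4 = -14)
p(2, -1)*H + 5 = (2**2 - 4*(-1) - 4*2 - 1*2)*(-14) + 5 = (4 + 4 - 8 - 2)*(-14) + 5 = -2*(-14) + 5 = 28 + 5 = 33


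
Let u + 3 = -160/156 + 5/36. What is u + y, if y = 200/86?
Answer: -31417/20124 ≈ -1.5612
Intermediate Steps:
u = -1819/468 (u = -3 + (-160/156 + 5/36) = -3 + (-160*1/156 + 5*(1/36)) = -3 + (-40/39 + 5/36) = -3 - 415/468 = -1819/468 ≈ -3.8868)
y = 100/43 (y = 200*(1/86) = 100/43 ≈ 2.3256)
u + y = -1819/468 + 100/43 = -31417/20124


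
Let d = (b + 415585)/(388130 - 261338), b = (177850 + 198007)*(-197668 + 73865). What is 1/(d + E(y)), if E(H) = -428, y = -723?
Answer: -2348/862705103 ≈ -2.7217e-6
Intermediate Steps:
b = -46532224171 (b = 375857*(-123803) = -46532224171)
d = -861700159/2348 (d = (-46532224171 + 415585)/(388130 - 261338) = -46531808586/126792 = -46531808586*1/126792 = -861700159/2348 ≈ -3.6699e+5)
1/(d + E(y)) = 1/(-861700159/2348 - 428) = 1/(-862705103/2348) = -2348/862705103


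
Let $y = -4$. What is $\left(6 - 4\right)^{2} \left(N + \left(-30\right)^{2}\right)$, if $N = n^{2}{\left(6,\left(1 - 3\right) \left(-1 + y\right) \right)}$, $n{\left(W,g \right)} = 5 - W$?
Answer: $3604$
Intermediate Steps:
$N = 1$ ($N = \left(5 - 6\right)^{2} = \left(-1\right)^{2} = 1$)
$\left(6 - 4\right)^{2} \left(N + \left(-30\right)^{2}\right) = \left(6 - 4\right)^{2} \left(1 + \left(-30\right)^{2}\right) = 2^{2} \left(1 + 900\right) = 4 \cdot 901 = 3604$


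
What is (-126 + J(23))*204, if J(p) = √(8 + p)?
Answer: -25704 + 204*√31 ≈ -24568.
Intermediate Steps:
(-126 + J(23))*204 = (-126 + √(8 + 23))*204 = (-126 + √31)*204 = -25704 + 204*√31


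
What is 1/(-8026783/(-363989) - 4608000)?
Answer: -363989/1677253285217 ≈ -2.1701e-7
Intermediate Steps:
1/(-8026783/(-363989) - 4608000) = 1/(-8026783*(-1/363989) - 4608000) = 1/(8026783/363989 - 4608000) = 1/(-1677253285217/363989) = -363989/1677253285217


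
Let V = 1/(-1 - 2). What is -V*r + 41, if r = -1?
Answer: 122/3 ≈ 40.667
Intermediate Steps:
V = -1/3 (V = 1/(-3) = -1/3 ≈ -0.33333)
-V*r + 41 = -(-1)*(-1)/3 + 41 = -1*1/3 + 41 = -1/3 + 41 = 122/3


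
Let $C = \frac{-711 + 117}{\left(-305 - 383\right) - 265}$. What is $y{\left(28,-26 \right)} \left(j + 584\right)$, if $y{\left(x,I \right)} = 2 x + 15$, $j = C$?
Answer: $\frac{39557366}{953} \approx 41508.0$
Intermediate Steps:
$C = \frac{594}{953}$ ($C = - \frac{594}{-688 - 265} = - \frac{594}{-953} = \left(-594\right) \left(- \frac{1}{953}\right) = \frac{594}{953} \approx 0.62329$)
$j = \frac{594}{953} \approx 0.62329$
$y{\left(x,I \right)} = 15 + 2 x$
$y{\left(28,-26 \right)} \left(j + 584\right) = \left(15 + 2 \cdot 28\right) \left(\frac{594}{953} + 584\right) = \left(15 + 56\right) \frac{557146}{953} = 71 \cdot \frac{557146}{953} = \frac{39557366}{953}$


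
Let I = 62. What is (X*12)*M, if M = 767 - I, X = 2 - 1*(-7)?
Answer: 76140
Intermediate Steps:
X = 9 (X = 2 + 7 = 9)
M = 705 (M = 767 - 1*62 = 767 - 62 = 705)
(X*12)*M = (9*12)*705 = 108*705 = 76140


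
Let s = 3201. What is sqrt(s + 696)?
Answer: 3*sqrt(433) ≈ 62.426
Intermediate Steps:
sqrt(s + 696) = sqrt(3201 + 696) = sqrt(3897) = 3*sqrt(433)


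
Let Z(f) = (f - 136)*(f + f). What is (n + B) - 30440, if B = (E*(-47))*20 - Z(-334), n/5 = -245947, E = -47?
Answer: -1529955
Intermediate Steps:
Z(f) = 2*f*(-136 + f) (Z(f) = (-136 + f)*(2*f) = 2*f*(-136 + f))
n = -1229735 (n = 5*(-245947) = -1229735)
B = -269780 (B = -47*(-47)*20 - 2*(-334)*(-136 - 334) = 2209*20 - 2*(-334)*(-470) = 44180 - 1*313960 = 44180 - 313960 = -269780)
(n + B) - 30440 = (-1229735 - 269780) - 30440 = -1499515 - 30440 = -1529955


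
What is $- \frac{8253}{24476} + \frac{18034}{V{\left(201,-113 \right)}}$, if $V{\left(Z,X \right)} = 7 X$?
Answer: $- \frac{447928307}{19360516} \approx -23.136$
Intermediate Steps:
$- \frac{8253}{24476} + \frac{18034}{V{\left(201,-113 \right)}} = - \frac{8253}{24476} + \frac{18034}{7 \left(-113\right)} = \left(-8253\right) \frac{1}{24476} + \frac{18034}{-791} = - \frac{8253}{24476} + 18034 \left(- \frac{1}{791}\right) = - \frac{8253}{24476} - \frac{18034}{791} = - \frac{447928307}{19360516}$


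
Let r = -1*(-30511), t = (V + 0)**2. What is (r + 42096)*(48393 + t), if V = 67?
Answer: 3839603374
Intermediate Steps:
t = 4489 (t = (67 + 0)**2 = 67**2 = 4489)
r = 30511
(r + 42096)*(48393 + t) = (30511 + 42096)*(48393 + 4489) = 72607*52882 = 3839603374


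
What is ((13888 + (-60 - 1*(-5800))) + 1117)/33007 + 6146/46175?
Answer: 1160761397/1524098225 ≈ 0.76161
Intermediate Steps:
((13888 + (-60 - 1*(-5800))) + 1117)/33007 + 6146/46175 = ((13888 + (-60 + 5800)) + 1117)*(1/33007) + 6146*(1/46175) = ((13888 + 5740) + 1117)*(1/33007) + 6146/46175 = (19628 + 1117)*(1/33007) + 6146/46175 = 20745*(1/33007) + 6146/46175 = 20745/33007 + 6146/46175 = 1160761397/1524098225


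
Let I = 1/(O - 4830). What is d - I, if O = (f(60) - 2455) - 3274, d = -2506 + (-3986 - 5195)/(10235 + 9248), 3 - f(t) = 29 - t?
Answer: -513973399492/205058575 ≈ -2506.5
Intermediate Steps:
f(t) = -26 + t (f(t) = 3 - (29 - t) = 3 + (-29 + t) = -26 + t)
d = -48833579/19483 (d = -2506 - 9181/19483 = -48833579/19483 ≈ -2506.5)
O = -5695 (O = ((-26 + 60) - 2455) - 3274 = (34 - 2455) - 3274 = -2421 - 3274 = -5695)
I = -1/10525 (I = 1/(-5695 - 4830) = 1/(-10525) = -1/10525 ≈ -9.5012e-5)
d - I = -48833579/19483 - 1*(-1/10525) = -48833579/19483 + 1/10525 = -513973399492/205058575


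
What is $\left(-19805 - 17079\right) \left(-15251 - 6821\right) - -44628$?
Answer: $814148276$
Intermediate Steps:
$\left(-19805 - 17079\right) \left(-15251 - 6821\right) - -44628 = \left(-36884\right) \left(-22072\right) + 44628 = 814103648 + 44628 = 814148276$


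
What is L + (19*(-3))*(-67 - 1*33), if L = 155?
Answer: 5855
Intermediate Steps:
L + (19*(-3))*(-67 - 1*33) = 155 + (19*(-3))*(-67 - 1*33) = 155 - 57*(-67 - 33) = 155 - 57*(-100) = 155 + 5700 = 5855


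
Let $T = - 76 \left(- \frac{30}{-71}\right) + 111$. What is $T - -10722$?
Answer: $\frac{766863}{71} \approx 10801.0$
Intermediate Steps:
$T = \frac{5601}{71}$ ($T = - 76 \left(\left(-30\right) \left(- \frac{1}{71}\right)\right) + 111 = \left(-76\right) \frac{30}{71} + 111 = - \frac{2280}{71} + 111 = \frac{5601}{71} \approx 78.887$)
$T - -10722 = \frac{5601}{71} - -10722 = \frac{5601}{71} + 10722 = \frac{766863}{71}$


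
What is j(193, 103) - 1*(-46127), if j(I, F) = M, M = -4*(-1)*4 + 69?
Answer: 46212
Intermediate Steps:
M = 85 (M = 4*4 + 69 = 16 + 69 = 85)
j(I, F) = 85
j(193, 103) - 1*(-46127) = 85 - 1*(-46127) = 85 + 46127 = 46212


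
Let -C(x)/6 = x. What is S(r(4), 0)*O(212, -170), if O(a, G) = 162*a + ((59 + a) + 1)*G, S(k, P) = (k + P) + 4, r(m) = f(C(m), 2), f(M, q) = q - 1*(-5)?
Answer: -130856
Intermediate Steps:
C(x) = -6*x
f(M, q) = 5 + q (f(M, q) = q + 5 = 5 + q)
r(m) = 7 (r(m) = 5 + 2 = 7)
S(k, P) = 4 + P + k (S(k, P) = (P + k) + 4 = 4 + P + k)
O(a, G) = 162*a + G*(60 + a) (O(a, G) = 162*a + (60 + a)*G = 162*a + G*(60 + a))
S(r(4), 0)*O(212, -170) = (4 + 0 + 7)*(60*(-170) + 162*212 - 170*212) = 11*(-10200 + 34344 - 36040) = 11*(-11896) = -130856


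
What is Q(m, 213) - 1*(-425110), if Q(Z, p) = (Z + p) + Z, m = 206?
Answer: 425735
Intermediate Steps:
Q(Z, p) = p + 2*Z
Q(m, 213) - 1*(-425110) = (213 + 2*206) - 1*(-425110) = (213 + 412) + 425110 = 625 + 425110 = 425735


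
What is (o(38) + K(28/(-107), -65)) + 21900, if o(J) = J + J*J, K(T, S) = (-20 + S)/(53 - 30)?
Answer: 537701/23 ≈ 23378.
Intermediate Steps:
K(T, S) = -20/23 + S/23 (K(T, S) = (-20 + S)/23 = (-20 + S)*(1/23) = -20/23 + S/23)
o(J) = J + J**2
(o(38) + K(28/(-107), -65)) + 21900 = (38*(1 + 38) + (-20/23 + (1/23)*(-65))) + 21900 = (38*39 + (-20/23 - 65/23)) + 21900 = (1482 - 85/23) + 21900 = 34001/23 + 21900 = 537701/23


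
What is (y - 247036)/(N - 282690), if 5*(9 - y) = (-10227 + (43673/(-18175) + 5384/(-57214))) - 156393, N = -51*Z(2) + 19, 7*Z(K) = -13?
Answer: 1944439290903424/2571109046864125 ≈ 0.75626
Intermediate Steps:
Z(K) = -13/7 (Z(K) = (⅐)*(-13) = -13/7)
N = 796/7 (N = -51*(-13/7) + 19 = 663/7 + 19 = 796/7 ≈ 113.71)
y = 86655802560236/2599661125 (y = 9 - ((-10227 + (43673/(-18175) + 5384/(-57214))) - 156393)/5 = 9 - ((-10227 + (43673*(-1/18175) + 5384*(-1/57214))) - 156393)/5 = 9 - ((-10227 + (-43673/18175 - 2692/28607)) - 156393)/5 = 9 - ((-10227 - 1298280611/519932225) - 156393)/5 = 9 - (-5318645145686/519932225 - 156393)/5 = 9 - ⅕*(-86632405610111/519932225) = 9 + 86632405610111/2599661125 = 86655802560236/2599661125 ≈ 33334.)
(y - 247036)/(N - 282690) = (86655802560236/2599661125 - 247036)/(796/7 - 282690) = -555554083115264/(2599661125*(-1978034/7)) = -555554083115264/2599661125*(-7/1978034) = 1944439290903424/2571109046864125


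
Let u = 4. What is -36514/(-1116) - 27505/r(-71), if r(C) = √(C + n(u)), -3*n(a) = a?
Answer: 18257/558 + 27505*I*√651/217 ≈ 32.719 + 3234.0*I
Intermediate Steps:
n(a) = -a/3
r(C) = √(-4/3 + C) (r(C) = √(C - ⅓*4) = √(C - 4/3) = √(-4/3 + C))
-36514/(-1116) - 27505/r(-71) = -36514/(-1116) - 27505*3/√(-12 + 9*(-71)) = -36514*(-1/1116) - 27505*3/√(-12 - 639) = 18257/558 - 27505*(-I*√651/217) = 18257/558 - (-27505)*I*√651/217 = 18257/558 + 27505*I*√651/217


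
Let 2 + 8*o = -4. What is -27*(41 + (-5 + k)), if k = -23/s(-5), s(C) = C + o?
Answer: -1080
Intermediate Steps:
o = -3/4 (o = -1/4 + (1/8)*(-4) = -1/4 - 1/2 = -3/4 ≈ -0.75000)
s(C) = -3/4 + C (s(C) = C - 3/4 = -3/4 + C)
k = 4 (k = -23/(-3/4 - 5) = -23/(-23/4) = -23*(-4/23) = 4)
-27*(41 + (-5 + k)) = -27*(41 + (-5 + 4)) = -27*(41 - 1) = -27*40 = -1080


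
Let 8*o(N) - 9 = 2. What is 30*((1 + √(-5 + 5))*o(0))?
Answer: 165/4 ≈ 41.250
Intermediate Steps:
o(N) = 11/8 (o(N) = 9/8 + (⅛)*2 = 9/8 + ¼ = 11/8)
30*((1 + √(-5 + 5))*o(0)) = 30*((1 + √(-5 + 5))*(11/8)) = 30*((1 + √0)*(11/8)) = 30*((1 + 0)*(11/8)) = 30*(1*(11/8)) = 30*(11/8) = 165/4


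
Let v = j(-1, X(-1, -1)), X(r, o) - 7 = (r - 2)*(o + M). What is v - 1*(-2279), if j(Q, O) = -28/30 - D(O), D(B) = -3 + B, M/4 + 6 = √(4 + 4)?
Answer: 32986/15 + 24*√2 ≈ 2233.0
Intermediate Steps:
M = -24 + 8*√2 (M = -24 + 4*√(4 + 4) = -24 + 4*√8 = -24 + 4*(2*√2) = -24 + 8*√2 ≈ -12.686)
X(r, o) = 7 + (-2 + r)*(-24 + o + 8*√2) (X(r, o) = 7 + (r - 2)*(o + (-24 + 8*√2)) = 7 + (-2 + r)*(-24 + o + 8*√2))
j(Q, O) = 31/15 - O (j(Q, O) = -28/30 - (-3 + O) = -28*1/30 + (3 - O) = -14/15 + (3 - O) = 31/15 - O)
v = -1199/15 + 24*√2 (v = 31/15 - (55 - 16*√2 - 2*(-1) - 1*(-1) - 8*(-1)*(3 - √2)) = 31/15 - (55 - 16*√2 + 2 + 1 + (24 - 8*√2)) = 31/15 - (82 - 24*√2) = 31/15 + (-82 + 24*√2) = -1199/15 + 24*√2 ≈ -45.992)
v - 1*(-2279) = (-1199/15 + 24*√2) - 1*(-2279) = (-1199/15 + 24*√2) + 2279 = 32986/15 + 24*√2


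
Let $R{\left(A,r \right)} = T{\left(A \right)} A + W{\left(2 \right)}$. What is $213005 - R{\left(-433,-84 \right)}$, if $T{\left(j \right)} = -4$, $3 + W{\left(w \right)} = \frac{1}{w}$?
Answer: $\frac{422551}{2} \approx 2.1128 \cdot 10^{5}$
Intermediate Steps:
$W{\left(w \right)} = -3 + \frac{1}{w}$
$R{\left(A,r \right)} = - \frac{5}{2} - 4 A$ ($R{\left(A,r \right)} = - 4 A - \left(3 - \frac{1}{2}\right) = - 4 A + \left(-3 + \frac{1}{2}\right) = - 4 A - \frac{5}{2} = - \frac{5}{2} - 4 A$)
$213005 - R{\left(-433,-84 \right)} = 213005 - \left(- \frac{5}{2} - -1732\right) = 213005 - \left(- \frac{5}{2} + 1732\right) = 213005 - \frac{3459}{2} = \frac{422551}{2}$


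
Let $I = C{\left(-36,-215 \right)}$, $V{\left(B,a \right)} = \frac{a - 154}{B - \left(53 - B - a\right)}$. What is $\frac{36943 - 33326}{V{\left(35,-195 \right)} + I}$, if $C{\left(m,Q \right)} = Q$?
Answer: $- \frac{643826}{37921} \approx -16.978$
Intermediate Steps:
$V{\left(B,a \right)} = \frac{-154 + a}{-53 + a + 2 B}$ ($V{\left(B,a \right)} = \frac{-154 + a}{B + \left(-53 + B + a\right)} = \frac{-154 + a}{-53 + a + 2 B}$)
$I = -215$
$\frac{36943 - 33326}{V{\left(35,-195 \right)} + I} = \frac{36943 - 33326}{\frac{-154 - 195}{-53 - 195 + 2 \cdot 35} - 215} = \frac{3617}{\frac{1}{-53 - 195 + 70} \left(-349\right) - 215} = \frac{3617}{\frac{1}{-178} \left(-349\right) - 215} = \frac{3617}{\left(- \frac{1}{178}\right) \left(-349\right) - 215} = \frac{3617}{\frac{349}{178} - 215} = \frac{3617}{- \frac{37921}{178}} = 3617 \left(- \frac{178}{37921}\right) = - \frac{643826}{37921}$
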